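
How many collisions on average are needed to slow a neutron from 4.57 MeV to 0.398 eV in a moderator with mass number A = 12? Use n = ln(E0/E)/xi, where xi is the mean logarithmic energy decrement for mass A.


xi = 1 + (A-1)^2/(2A)*ln((A-1)/(A+1)) = 0.1577690 (for A = 12)
n = ln(E0/E) / xi
n = ln(4.57e6 / 0.398) / 0.1577690
n = ln(1.148241e+07) / 0.1577690 = 103.04

103.04


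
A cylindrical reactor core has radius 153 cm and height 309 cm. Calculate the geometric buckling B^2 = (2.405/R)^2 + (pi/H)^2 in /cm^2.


B^2 = (2.405/R)^2 + (pi/H)^2
B^2 = (2.405/153)^2 + (pi/309)^2
B^2 = 3.5045e-04 /cm^2

3.5045e-04


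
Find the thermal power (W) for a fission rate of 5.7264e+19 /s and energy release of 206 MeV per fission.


P = fission_rate * E_MeV * 1.602e-13
P = 5.7264e+19 * 206 * 1.602e-13
P = 1.8898e+09 W

1.8898e+09


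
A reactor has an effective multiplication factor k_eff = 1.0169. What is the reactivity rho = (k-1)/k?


rho = (k_eff - 1) / k_eff
rho = (1.0169 - 1) / 1.0169
rho = 0.016619

0.016619


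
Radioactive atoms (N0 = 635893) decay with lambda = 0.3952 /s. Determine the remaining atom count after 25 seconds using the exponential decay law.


N = N0 * exp(-lambda * t)
N = 635893 * exp(-0.3952 * 25)
N = 32.550

32.550


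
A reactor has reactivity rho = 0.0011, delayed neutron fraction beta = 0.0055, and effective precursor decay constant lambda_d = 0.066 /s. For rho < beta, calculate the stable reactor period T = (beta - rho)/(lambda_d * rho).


T = (beta - rho) / (lambda_d * rho)
T = (0.0055 - 0.0011) / (0.066 * 0.0011)
T = 60.606 s

60.606


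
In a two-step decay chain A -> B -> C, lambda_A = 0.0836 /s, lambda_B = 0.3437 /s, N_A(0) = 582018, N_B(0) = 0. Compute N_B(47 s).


N_B(t) = lambda_A * N_A0 / (lambda_B - lambda_A) * [exp(-lambda_A*t) - exp(-lambda_B*t)]
exp(-0.0836*47) = 0.01965939; exp(-0.3437*47) = 9.648290e-08
N_B = 0.0836 * 582018 / (0.3437 - 0.0836) * (0.01965939 - 9.648290e-08)
N_B = 3677.6

3677.6


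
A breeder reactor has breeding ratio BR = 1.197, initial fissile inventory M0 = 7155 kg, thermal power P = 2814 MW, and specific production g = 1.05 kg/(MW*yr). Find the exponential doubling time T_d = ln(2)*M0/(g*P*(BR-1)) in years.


Breeding gain G = BR - 1 = 1.197 - 1 = 0.197
Fissile production rate = g * P * G = 1.05 * 2814 * 0.197 = 582.0759 kg/yr
T_d = ln(2) * M0 / (g * P * G)
T_d = ln(2) * 7155 / 582.0759 = 8.5203 yr

8.5203


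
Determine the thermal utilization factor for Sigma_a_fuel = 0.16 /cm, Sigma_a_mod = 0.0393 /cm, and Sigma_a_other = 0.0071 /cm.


f = Sigma_a_fuel / (Sigma_a_fuel + Sigma_a_mod + Sigma_a_other)
f = 0.16 / (0.16 + 0.0393 + 0.0071)
f = 0.77519

0.77519


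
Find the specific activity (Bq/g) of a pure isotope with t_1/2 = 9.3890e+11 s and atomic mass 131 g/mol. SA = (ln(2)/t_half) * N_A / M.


lambda = ln(2) / t_half = ln(2) / 9.3890e+11 = 7.382545e-13 /s
SA = lambda * N_A / M
SA = 7.382545e-13 * 6.022e23 / 131
SA = 3.3937e+09 Bq/g

3.3937e+09


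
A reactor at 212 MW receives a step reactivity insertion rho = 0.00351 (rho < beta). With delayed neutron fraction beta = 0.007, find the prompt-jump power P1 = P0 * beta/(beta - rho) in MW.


P1/P0 = beta / (beta - rho)
P1/P0 = 0.007 / (0.007 - 0.00351) = 2.005731
P1 = 212 * 2.005731 = 425.21 MW

425.21


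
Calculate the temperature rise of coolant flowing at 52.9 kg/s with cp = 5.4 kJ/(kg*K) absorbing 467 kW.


dT = Q / (m_dot * cp)
dT = 467 / (52.9 * 5.4)
dT = 1.6348 C

1.6348


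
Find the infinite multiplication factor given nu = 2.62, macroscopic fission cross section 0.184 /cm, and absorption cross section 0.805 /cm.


k_inf = nu * Sigma_f / Sigma_a
k_inf = 2.62 * 0.184 / 0.805
k_inf = 0.59886

0.59886


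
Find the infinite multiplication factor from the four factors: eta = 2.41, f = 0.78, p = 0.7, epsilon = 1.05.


k_inf = eta * f * p * epsilon
k_inf = 2.41 * 0.78 * 0.7 * 1.05
k_inf = 1.3817

1.3817


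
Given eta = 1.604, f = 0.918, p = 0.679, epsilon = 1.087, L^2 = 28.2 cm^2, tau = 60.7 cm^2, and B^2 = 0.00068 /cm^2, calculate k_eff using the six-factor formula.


k_inf = eta*f*p*eps = 1.604*0.918*0.679*1.087 = 1.086792
P_TNL = 1/(1 + L^2*B^2) = 1/(1 + 28.2*0.00068) = 0.9811848
P_FNL = exp(-B^2*tau) = exp(-0.00068*60.7) = 0.9595643
k_eff = k_inf * P_TNL * P_FNL = 1.086792 * 0.9811848 * 0.9595643
k_eff = 1.0232

1.0232


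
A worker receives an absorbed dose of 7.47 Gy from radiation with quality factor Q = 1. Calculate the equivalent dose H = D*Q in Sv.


H = D * Q
H = 7.47 * 1
H = 7.4700 Sv

7.4700


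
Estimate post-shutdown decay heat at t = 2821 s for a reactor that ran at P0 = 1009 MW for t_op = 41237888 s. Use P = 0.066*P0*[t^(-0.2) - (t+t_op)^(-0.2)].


P/P0 = 0.066 * [t^(-0.2) - (t + t_op)^(-0.2)]
P/P0 = 0.066 * [2821^(-0.2) - (2821 + 41237888)^(-0.2)]
P/P0 = 0.066 * [0.2041359 - 0.02998712] = 0.01149382
P = 1009 * 0.01149382 = 11.597 MW

11.597


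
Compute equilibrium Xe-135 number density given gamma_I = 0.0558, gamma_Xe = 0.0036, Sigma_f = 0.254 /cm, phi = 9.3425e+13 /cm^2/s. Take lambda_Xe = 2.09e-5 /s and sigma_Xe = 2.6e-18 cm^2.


Xe_eq = (gamma_I + gamma_Xe) * Sigma_f * phi / (lambda_Xe + sigma_Xe * phi)
Numerator = (0.0558 + 0.0036) * 0.254 * 9.3425e+13 = 1.409559e+12
Denominator = 2.09e-5 + 2.6e-18 * 9.3425e+13 = 2.638050e-04
Xe_eq = 1.409559e+12 / 2.638050e-04 = 5.3432e+15 /cm^3

5.3432e+15


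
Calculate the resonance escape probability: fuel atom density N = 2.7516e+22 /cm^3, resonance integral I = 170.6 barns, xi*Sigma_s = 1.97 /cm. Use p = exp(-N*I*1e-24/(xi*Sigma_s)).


p = exp(-N * I * 1e-24 / (xi*Sigma_s))
p = exp(-2.7516e+22 * 170.6 * 1e-24 / 1.97)
p = 0.092286

0.092286


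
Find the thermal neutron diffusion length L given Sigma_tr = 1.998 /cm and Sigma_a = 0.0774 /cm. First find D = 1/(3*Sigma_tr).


D = 1 / (3 * Sigma_tr) = 1 / (3 * 1.998) = 0.1668335 cm
L = sqrt(D / Sigma_a)
L = sqrt(0.1668335 / 0.0774)
L = 1.4682 cm

1.4682


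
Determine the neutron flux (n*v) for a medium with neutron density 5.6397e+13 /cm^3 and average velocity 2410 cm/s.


phi = n * v
phi = 5.6397e+13 * 2410
phi = 1.3592e+17 /cm^2/s

1.3592e+17


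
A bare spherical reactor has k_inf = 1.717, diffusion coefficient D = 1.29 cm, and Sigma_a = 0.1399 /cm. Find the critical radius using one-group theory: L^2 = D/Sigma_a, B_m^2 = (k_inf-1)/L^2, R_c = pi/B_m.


L^2 = D / Sigma_a = 1.29 / 0.1399 = 9.220872 cm^2
B_m^2 = (k_inf - 1) / L^2 = (1.717 - 1) / 9.220872 = 0.07775837 /cm^2
For a bare sphere: B_g = pi/R, so R_c = pi / sqrt(B_m^2)
R_c = pi / sqrt(0.07775837) = 11.266 cm

11.266


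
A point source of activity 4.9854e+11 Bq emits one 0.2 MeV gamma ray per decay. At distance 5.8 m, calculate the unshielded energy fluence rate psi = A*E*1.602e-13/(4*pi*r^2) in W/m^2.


psi = A * E * 1.602e-13 / (4*pi*r^2)
psi = 4.9854e+11 * 0.2 * 1.602e-13 / (4*pi*5.8^2)
psi = 3.7786e-05 W/m^2

3.7786e-05


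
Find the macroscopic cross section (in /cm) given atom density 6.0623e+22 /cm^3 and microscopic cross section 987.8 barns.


Sigma = N * sigma_barns * 1e-24
Sigma = 6.0623e+22 * 987.8 * 1e-24
Sigma = 59.883 /cm

59.883


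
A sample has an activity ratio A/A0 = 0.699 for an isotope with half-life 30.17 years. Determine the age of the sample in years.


lambda = ln(2) / t_half = ln(2) / 30.17 = 0.02297472 /yr
t = -ln(A/A0) / lambda
t = -ln(0.699) / 0.02297472
t = 15.587 yr

15.587


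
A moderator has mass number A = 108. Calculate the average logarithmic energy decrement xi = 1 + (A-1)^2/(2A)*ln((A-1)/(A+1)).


xi = 1 + (A-1)^2/(2A) * ln((A-1)/(A+1))
xi = 1 + (108-1)^2/(2*108) * ln((108-1)/(108 +1))
xi = 0.018405

0.018405


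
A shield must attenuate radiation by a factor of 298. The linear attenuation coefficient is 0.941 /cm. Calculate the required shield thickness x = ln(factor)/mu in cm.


x = ln(factor) / mu
x = ln(298) / 0.941
x = 6.0543 cm

6.0543


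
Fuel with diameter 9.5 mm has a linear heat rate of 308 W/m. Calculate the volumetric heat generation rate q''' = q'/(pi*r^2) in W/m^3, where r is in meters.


r = D / 2 / 1000 = 9.5 / 2 / 1000 = 0.00475 m
q''' = q' / (pi * r^2)
q''' = 308 / (pi * 0.00475^2)
q''' = 4.3452e+06 W/m^3

4.3452e+06


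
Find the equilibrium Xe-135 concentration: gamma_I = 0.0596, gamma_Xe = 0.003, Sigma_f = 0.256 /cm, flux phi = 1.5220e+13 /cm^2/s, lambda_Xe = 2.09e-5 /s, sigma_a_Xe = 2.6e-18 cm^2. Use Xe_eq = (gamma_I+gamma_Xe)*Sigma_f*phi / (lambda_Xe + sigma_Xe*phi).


Xe_eq = (gamma_I + gamma_Xe) * Sigma_f * phi / (lambda_Xe + sigma_Xe * phi)
Numerator = (0.0596 + 0.003) * 0.256 * 1.5220e+13 = 2.439096e+11
Denominator = 2.09e-5 + 2.6e-18 * 1.5220e+13 = 6.047200e-05
Xe_eq = 2.439096e+11 / 6.047200e-05 = 4.0334e+15 /cm^3

4.0334e+15


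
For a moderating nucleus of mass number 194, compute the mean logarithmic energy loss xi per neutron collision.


xi = 1 + (A-1)^2/(2A) * ln((A-1)/(A+1))
xi = 1 + (194-1)^2/(2*194) * ln((194-1)/(194 +1))
xi = 0.010274

0.010274


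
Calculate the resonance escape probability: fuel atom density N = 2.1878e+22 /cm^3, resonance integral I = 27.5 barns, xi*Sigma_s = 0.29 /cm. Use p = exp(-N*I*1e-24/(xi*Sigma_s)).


p = exp(-N * I * 1e-24 / (xi*Sigma_s))
p = exp(-2.1878e+22 * 27.5 * 1e-24 / 0.29)
p = 0.12560

0.12560


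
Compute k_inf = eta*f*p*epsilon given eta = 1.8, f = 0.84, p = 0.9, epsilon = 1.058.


k_inf = eta * f * p * epsilon
k_inf = 1.8 * 0.84 * 0.9 * 1.058
k_inf = 1.4397

1.4397


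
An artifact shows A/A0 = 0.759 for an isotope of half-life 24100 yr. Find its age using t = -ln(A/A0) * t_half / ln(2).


lambda = ln(2) / t_half = ln(2) / 24100 = 2.876129e-05 /yr
t = -ln(A/A0) / lambda
t = -ln(0.759) / 2.876129e-05
t = 9587.7 yr

9587.7


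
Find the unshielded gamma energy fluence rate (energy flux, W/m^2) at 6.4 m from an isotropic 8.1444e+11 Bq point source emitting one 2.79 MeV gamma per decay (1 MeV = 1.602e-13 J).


psi = A * E * 1.602e-13 / (4*pi*r^2)
psi = 8.1444e+11 * 2.79 * 1.602e-13 / (4*pi*6.4^2)
psi = 7.0722e-04 W/m^2

7.0722e-04


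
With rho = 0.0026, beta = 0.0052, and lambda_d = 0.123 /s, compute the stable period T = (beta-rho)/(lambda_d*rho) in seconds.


T = (beta - rho) / (lambda_d * rho)
T = (0.0052 - 0.0026) / (0.123 * 0.0026)
T = 8.1301 s

8.1301


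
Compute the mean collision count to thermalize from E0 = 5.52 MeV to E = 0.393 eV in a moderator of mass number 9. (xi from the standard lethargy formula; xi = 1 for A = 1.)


xi = 1 + (A-1)^2/(2A)*ln((A-1)/(A+1)) = 0.2066007 (for A = 9)
n = ln(E0/E) / xi
n = ln(5.52e6 / 0.393) / 0.2066007
n = ln(1.404580e+07) / 0.2066007 = 79.660

79.660


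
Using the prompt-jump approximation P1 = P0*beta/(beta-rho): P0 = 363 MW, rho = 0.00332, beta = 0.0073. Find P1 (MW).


P1/P0 = beta / (beta - rho)
P1/P0 = 0.0073 / (0.0073 - 0.00332) = 1.834171
P1 = 363 * 1.834171 = 665.80 MW

665.80


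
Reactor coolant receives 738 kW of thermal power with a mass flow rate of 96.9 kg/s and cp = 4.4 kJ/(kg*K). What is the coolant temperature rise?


dT = Q / (m_dot * cp)
dT = 738 / (96.9 * 4.4)
dT = 1.7309 C

1.7309


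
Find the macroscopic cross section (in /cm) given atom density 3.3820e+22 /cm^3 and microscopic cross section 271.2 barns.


Sigma = N * sigma_barns * 1e-24
Sigma = 3.3820e+22 * 271.2 * 1e-24
Sigma = 9.1720 /cm

9.1720


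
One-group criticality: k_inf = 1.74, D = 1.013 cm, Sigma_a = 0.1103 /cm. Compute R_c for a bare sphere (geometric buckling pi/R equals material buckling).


L^2 = D / Sigma_a = 1.013 / 0.1103 = 9.184044 cm^2
B_m^2 = (k_inf - 1) / L^2 = (1.74 - 1) / 9.184044 = 0.08057453 /cm^2
For a bare sphere: B_g = pi/R, so R_c = pi / sqrt(B_m^2)
R_c = pi / sqrt(0.08057453) = 11.068 cm

11.068


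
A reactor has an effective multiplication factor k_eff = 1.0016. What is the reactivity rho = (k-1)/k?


rho = (k_eff - 1) / k_eff
rho = (1.0016 - 1) / 1.0016
rho = 0.0015974

0.0015974


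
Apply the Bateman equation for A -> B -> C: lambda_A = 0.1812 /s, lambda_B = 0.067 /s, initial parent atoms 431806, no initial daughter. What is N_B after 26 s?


N_B(t) = lambda_A * N_A0 / (lambda_B - lambda_A) * [exp(-lambda_A*t) - exp(-lambda_B*t)]
exp(-0.1812*26) = 0.008993978; exp(-0.067*26) = 0.1751697
N_B = 0.1812 * 431806 / (0.067 - 0.1812) * (0.008993978 - 0.1751697)
N_B = 113854

113854


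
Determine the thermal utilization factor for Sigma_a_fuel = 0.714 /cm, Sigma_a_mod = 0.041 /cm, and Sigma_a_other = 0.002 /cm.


f = Sigma_a_fuel / (Sigma_a_fuel + Sigma_a_mod + Sigma_a_other)
f = 0.714 / (0.714 + 0.041 + 0.002)
f = 0.94320

0.94320


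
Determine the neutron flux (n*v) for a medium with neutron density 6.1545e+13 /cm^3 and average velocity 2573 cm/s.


phi = n * v
phi = 6.1545e+13 * 2573
phi = 1.5836e+17 /cm^2/s

1.5836e+17


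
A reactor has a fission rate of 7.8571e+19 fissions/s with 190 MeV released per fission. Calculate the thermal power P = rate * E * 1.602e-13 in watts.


P = fission_rate * E_MeV * 1.602e-13
P = 7.8571e+19 * 190 * 1.602e-13
P = 2.3915e+09 W

2.3915e+09


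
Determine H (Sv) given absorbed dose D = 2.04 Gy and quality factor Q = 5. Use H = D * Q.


H = D * Q
H = 2.04 * 5
H = 10.200 Sv

10.200


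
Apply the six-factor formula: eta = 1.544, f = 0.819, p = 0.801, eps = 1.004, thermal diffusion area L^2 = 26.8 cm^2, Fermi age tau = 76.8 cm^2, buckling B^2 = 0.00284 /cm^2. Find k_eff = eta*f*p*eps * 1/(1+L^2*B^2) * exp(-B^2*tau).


k_inf = eta*f*p*eps = 1.544*0.819*0.801*1.004 = 1.016945
P_TNL = 1/(1 + L^2*B^2) = 1/(1 + 26.8*0.00284) = 0.9292713
P_FNL = exp(-B^2*tau) = exp(-0.00284*76.8) = 0.8040354
k_eff = k_inf * P_TNL * P_FNL = 1.016945 * 0.9292713 * 0.8040354
k_eff = 0.75983

0.75983


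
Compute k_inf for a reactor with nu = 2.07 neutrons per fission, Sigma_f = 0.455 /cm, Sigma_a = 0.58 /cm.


k_inf = nu * Sigma_f / Sigma_a
k_inf = 2.07 * 0.455 / 0.58
k_inf = 1.6239

1.6239


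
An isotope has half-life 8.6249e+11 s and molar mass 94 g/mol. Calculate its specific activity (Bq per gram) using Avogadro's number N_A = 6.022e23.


lambda = ln(2) / t_half = ln(2) / 8.6249e+11 = 8.036582e-13 /s
SA = lambda * N_A / M
SA = 8.036582e-13 * 6.022e23 / 94
SA = 5.1485e+09 Bq/g

5.1485e+09


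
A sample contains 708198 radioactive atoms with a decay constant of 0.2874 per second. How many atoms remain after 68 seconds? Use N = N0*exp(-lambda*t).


N = N0 * exp(-lambda * t)
N = 708198 * exp(-0.2874 * 68)
N = 0.0023049

0.0023049


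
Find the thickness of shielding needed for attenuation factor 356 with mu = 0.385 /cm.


x = ln(factor) / mu
x = ln(356) / 0.385
x = 15.260 cm

15.260


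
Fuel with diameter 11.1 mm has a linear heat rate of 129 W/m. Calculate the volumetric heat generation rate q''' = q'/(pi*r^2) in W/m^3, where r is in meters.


r = D / 2 / 1000 = 11.1 / 2 / 1000 = 0.00555 m
q''' = q' / (pi * r^2)
q''' = 129 / (pi * 0.00555^2)
q''' = 1.3331e+06 W/m^3

1.3331e+06


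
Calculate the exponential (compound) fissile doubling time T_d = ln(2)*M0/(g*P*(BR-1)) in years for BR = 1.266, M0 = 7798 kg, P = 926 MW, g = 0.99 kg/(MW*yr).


Breeding gain G = BR - 1 = 1.266 - 1 = 0.266
Fissile production rate = g * P * G = 0.99 * 926 * 0.266 = 243.85284 kg/yr
T_d = ln(2) * M0 / (g * P * G)
T_d = ln(2) * 7798 / 243.85284 = 22.166 yr

22.166


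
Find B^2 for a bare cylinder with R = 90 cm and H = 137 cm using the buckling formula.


B^2 = (2.405/R)^2 + (pi/H)^2
B^2 = (2.405/90)^2 + (pi/137)^2
B^2 = 0.0012399 /cm^2

0.0012399


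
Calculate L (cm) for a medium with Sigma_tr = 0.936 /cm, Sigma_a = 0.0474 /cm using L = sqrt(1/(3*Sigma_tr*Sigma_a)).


D = 1 / (3 * Sigma_tr) = 1 / (3 * 0.936) = 0.3561254 cm
L = sqrt(D / Sigma_a)
L = sqrt(0.3561254 / 0.0474)
L = 2.7410 cm

2.7410


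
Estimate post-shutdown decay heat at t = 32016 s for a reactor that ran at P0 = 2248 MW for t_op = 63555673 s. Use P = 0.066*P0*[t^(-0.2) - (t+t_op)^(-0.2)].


P/P0 = 0.066 * [t^(-0.2) - (t + t_op)^(-0.2)]
P/P0 = 0.066 * [32016^(-0.2) - (32016 + 63555673)^(-0.2)]
P/P0 = 0.066 * [0.1255818 - 0.02749954] = 0.006473429
P = 2248 * 0.006473429 = 14.552 MW

14.552


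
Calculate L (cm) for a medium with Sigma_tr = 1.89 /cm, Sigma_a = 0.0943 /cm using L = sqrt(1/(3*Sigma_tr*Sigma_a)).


D = 1 / (3 * Sigma_tr) = 1 / (3 * 1.89) = 0.1763668 cm
L = sqrt(D / Sigma_a)
L = sqrt(0.1763668 / 0.0943)
L = 1.3676 cm

1.3676


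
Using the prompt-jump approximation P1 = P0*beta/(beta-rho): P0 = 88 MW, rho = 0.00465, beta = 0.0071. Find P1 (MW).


P1/P0 = beta / (beta - rho)
P1/P0 = 0.0071 / (0.0071 - 0.00465) = 2.897959
P1 = 88 * 2.897959 = 255.02 MW

255.02


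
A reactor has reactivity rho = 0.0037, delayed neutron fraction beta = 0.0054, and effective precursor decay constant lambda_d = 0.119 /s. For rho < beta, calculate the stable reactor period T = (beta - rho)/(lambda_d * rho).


T = (beta - rho) / (lambda_d * rho)
T = (0.0054 - 0.0037) / (0.119 * 0.0037)
T = 3.8610 s

3.8610


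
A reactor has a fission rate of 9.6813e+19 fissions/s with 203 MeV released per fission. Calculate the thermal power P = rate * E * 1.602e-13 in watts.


P = fission_rate * E_MeV * 1.602e-13
P = 9.6813e+19 * 203 * 1.602e-13
P = 3.1484e+09 W

3.1484e+09


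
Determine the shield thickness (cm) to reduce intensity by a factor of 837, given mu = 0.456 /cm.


x = ln(factor) / mu
x = ln(837) / 0.456
x = 14.758 cm

14.758


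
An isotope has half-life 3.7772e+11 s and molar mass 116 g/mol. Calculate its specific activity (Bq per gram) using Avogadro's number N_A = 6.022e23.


lambda = ln(2) / t_half = ln(2) / 3.7772e+11 = 1.835082e-12 /s
SA = lambda * N_A / M
SA = 1.835082e-12 * 6.022e23 / 116
SA = 9.5266e+09 Bq/g

9.5266e+09


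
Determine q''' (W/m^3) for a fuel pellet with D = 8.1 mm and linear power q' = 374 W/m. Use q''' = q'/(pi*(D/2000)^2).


r = D / 2 / 1000 = 8.1 / 2 / 1000 = 0.00405 m
q''' = q' / (pi * r^2)
q''' = 374 / (pi * 0.00405^2)
q''' = 7.2579e+06 W/m^3

7.2579e+06


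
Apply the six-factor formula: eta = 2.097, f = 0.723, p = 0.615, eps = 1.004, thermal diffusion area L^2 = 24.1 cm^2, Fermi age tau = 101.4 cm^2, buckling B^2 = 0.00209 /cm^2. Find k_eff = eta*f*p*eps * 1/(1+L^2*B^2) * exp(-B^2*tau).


k_inf = eta*f*p*eps = 2.097*0.723*0.615*1.004 = 0.9361502
P_TNL = 1/(1 + L^2*B^2) = 1/(1 + 24.1*0.00209) = 0.9520464
P_FNL = exp(-B^2*tau) = exp(-0.00209*101.4) = 0.8090246
k_eff = k_inf * P_TNL * P_FNL = 0.9361502 * 0.9520464 * 0.8090246
k_eff = 0.72105

0.72105


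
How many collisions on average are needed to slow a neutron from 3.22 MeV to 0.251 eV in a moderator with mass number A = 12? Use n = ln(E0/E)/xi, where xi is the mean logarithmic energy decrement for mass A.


xi = 1 + (A-1)^2/(2A)*ln((A-1)/(A+1)) = 0.1577690 (for A = 12)
n = ln(E0/E) / xi
n = ln(3.22e6 / 0.251) / 0.1577690
n = ln(1.282869e+07) / 0.1577690 = 103.74

103.74


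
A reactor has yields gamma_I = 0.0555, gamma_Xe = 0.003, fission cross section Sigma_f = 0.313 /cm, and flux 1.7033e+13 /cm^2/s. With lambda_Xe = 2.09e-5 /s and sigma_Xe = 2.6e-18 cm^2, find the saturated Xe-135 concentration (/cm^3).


Xe_eq = (gamma_I + gamma_Xe) * Sigma_f * phi / (lambda_Xe + sigma_Xe * phi)
Numerator = (0.0555 + 0.003) * 0.313 * 1.7033e+13 = 3.118827e+11
Denominator = 2.09e-5 + 2.6e-18 * 1.7033e+13 = 6.518580e-05
Xe_eq = 3.118827e+11 / 6.518580e-05 = 4.7845e+15 /cm^3

4.7845e+15


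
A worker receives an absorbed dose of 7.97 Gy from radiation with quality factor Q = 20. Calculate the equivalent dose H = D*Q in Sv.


H = D * Q
H = 7.97 * 20
H = 159.40 Sv

159.40


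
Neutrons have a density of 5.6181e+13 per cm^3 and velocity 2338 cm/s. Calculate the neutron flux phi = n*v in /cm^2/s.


phi = n * v
phi = 5.6181e+13 * 2338
phi = 1.3135e+17 /cm^2/s

1.3135e+17


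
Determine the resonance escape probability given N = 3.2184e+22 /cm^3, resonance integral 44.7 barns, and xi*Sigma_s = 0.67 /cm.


p = exp(-N * I * 1e-24 / (xi*Sigma_s))
p = exp(-3.2184e+22 * 44.7 * 1e-24 / 0.67)
p = 0.11681

0.11681


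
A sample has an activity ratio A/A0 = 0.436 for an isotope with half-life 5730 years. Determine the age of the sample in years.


lambda = ln(2) / t_half = ln(2) / 5730 = 1.209681e-04 /yr
t = -ln(A/A0) / lambda
t = -ln(0.436) / 1.209681e-04
t = 6862.2 yr

6862.2


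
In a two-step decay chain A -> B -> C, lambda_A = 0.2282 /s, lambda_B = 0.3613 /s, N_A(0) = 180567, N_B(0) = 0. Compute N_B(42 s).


N_B(t) = lambda_A * N_A0 / (lambda_B - lambda_A) * [exp(-lambda_A*t) - exp(-lambda_B*t)]
exp(-0.2282*42) = 6.879359e-05; exp(-0.3613*42) = 2.568946e-07
N_B = 0.2282 * 180567 / (0.3613 - 0.2282) * (6.879359e-05 - 2.568946e-07)
N_B = 21.218

21.218


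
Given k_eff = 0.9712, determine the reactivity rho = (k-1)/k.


rho = (k_eff - 1) / k_eff
rho = (0.9712 - 1) / 0.9712
rho = -0.029654

-0.029654


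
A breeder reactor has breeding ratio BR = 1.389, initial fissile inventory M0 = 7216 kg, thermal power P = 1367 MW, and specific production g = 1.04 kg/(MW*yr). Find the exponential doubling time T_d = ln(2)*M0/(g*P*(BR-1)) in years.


Breeding gain G = BR - 1 = 1.389 - 1 = 0.389
Fissile production rate = g * P * G = 1.04 * 1367 * 0.389 = 553.03352 kg/yr
T_d = ln(2) * M0 / (g * P * G)
T_d = ln(2) * 7216 / 553.03352 = 9.0442 yr

9.0442


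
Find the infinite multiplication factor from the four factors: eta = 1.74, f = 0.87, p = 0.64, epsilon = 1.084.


k_inf = eta * f * p * epsilon
k_inf = 1.74 * 0.87 * 0.64 * 1.084
k_inf = 1.0502

1.0502


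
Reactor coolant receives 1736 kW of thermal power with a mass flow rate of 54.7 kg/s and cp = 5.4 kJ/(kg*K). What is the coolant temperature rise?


dT = Q / (m_dot * cp)
dT = 1736 / (54.7 * 5.4)
dT = 5.8772 C

5.8772


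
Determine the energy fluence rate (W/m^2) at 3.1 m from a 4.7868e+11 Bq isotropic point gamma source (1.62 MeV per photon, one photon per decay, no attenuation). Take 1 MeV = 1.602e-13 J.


psi = A * E * 1.602e-13 / (4*pi*r^2)
psi = 4.7868e+11 * 1.62 * 1.602e-13 / (4*pi*3.1^2)
psi = 0.0010287 W/m^2

0.0010287


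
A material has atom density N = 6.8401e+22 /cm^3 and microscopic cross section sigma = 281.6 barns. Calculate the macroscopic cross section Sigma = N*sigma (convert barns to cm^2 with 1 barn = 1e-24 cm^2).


Sigma = N * sigma_barns * 1e-24
Sigma = 6.8401e+22 * 281.6 * 1e-24
Sigma = 19.262 /cm

19.262


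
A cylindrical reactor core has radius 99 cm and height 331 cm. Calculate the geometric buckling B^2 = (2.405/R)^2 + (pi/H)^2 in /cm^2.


B^2 = (2.405/R)^2 + (pi/H)^2
B^2 = (2.405/99)^2 + (pi/331)^2
B^2 = 6.8023e-04 /cm^2

6.8023e-04


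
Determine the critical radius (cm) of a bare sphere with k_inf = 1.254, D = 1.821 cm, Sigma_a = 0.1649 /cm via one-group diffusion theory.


L^2 = D / Sigma_a = 1.821 / 0.1649 = 11.04306 cm^2
B_m^2 = (k_inf - 1) / L^2 = (1.254 - 1) / 11.04306 = 0.02300087 /cm^2
For a bare sphere: B_g = pi/R, so R_c = pi / sqrt(B_m^2)
R_c = pi / sqrt(0.02300087) = 20.715 cm

20.715


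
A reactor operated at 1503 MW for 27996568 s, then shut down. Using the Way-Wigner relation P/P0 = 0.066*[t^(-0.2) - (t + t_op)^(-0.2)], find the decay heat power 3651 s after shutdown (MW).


P/P0 = 0.066 * [t^(-0.2) - (t + t_op)^(-0.2)]
P/P0 = 0.066 * [3651^(-0.2) - (3651 + 27996568)^(-0.2)]
P/P0 = 0.066 * [0.1938731 - 0.03240169] = 0.01065711
P = 1503 * 0.01065711 = 16.018 MW

16.018


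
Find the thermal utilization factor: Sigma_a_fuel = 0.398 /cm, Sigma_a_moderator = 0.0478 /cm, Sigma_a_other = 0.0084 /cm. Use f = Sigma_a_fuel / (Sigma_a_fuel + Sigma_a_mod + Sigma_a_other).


f = Sigma_a_fuel / (Sigma_a_fuel + Sigma_a_mod + Sigma_a_other)
f = 0.398 / (0.398 + 0.0478 + 0.0084)
f = 0.87627

0.87627


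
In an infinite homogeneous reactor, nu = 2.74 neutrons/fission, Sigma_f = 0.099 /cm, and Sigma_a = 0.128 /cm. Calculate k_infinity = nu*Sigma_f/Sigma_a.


k_inf = nu * Sigma_f / Sigma_a
k_inf = 2.74 * 0.099 / 0.128
k_inf = 2.1192

2.1192


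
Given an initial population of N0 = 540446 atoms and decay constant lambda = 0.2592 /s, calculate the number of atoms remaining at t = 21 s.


N = N0 * exp(-lambda * t)
N = 540446 * exp(-0.2592 * 21)
N = 2337.8

2337.8


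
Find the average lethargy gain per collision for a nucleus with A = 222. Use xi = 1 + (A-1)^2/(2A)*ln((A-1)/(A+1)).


xi = 1 + (A-1)^2/(2A) * ln((A-1)/(A+1))
xi = 1 + (222-1)^2/(2*222) * ln((222-1)/(222 +1))
xi = 0.0089820

0.0089820


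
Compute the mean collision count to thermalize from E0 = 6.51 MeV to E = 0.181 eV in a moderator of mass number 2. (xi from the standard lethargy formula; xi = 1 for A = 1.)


xi = 1 + (A-1)^2/(2A)*ln((A-1)/(A+1)) = 0.7253469 (for A = 2)
n = ln(E0/E) / xi
n = ln(6.51e6 / 0.181) / 0.7253469
n = ln(3.596685e+07) / 0.7253469 = 23.986

23.986


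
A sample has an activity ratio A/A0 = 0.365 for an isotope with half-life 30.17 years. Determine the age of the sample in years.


lambda = ln(2) / t_half = ln(2) / 30.17 = 0.02297472 /yr
t = -ln(A/A0) / lambda
t = -ln(0.365) / 0.02297472
t = 43.868 yr

43.868


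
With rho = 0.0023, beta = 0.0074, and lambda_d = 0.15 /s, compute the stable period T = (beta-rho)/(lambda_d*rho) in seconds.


T = (beta - rho) / (lambda_d * rho)
T = (0.0074 - 0.0023) / (0.15 * 0.0023)
T = 14.783 s

14.783


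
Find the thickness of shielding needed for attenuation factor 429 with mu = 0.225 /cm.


x = ln(factor) / mu
x = ln(429) / 0.225
x = 26.940 cm

26.940


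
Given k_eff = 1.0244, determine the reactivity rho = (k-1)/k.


rho = (k_eff - 1) / k_eff
rho = (1.0244 - 1) / 1.0244
rho = 0.023819

0.023819


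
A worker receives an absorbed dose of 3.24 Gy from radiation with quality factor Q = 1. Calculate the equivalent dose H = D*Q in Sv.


H = D * Q
H = 3.24 * 1
H = 3.2400 Sv

3.2400


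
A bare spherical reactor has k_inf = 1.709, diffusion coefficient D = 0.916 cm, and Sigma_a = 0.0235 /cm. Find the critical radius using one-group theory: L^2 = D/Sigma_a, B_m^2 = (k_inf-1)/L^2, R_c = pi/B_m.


L^2 = D / Sigma_a = 0.916 / 0.0235 = 38.97872 cm^2
B_m^2 = (k_inf - 1) / L^2 = (1.709 - 1) / 38.97872 = 0.01818941 /cm^2
For a bare sphere: B_g = pi/R, so R_c = pi / sqrt(B_m^2)
R_c = pi / sqrt(0.01818941) = 23.294 cm

23.294


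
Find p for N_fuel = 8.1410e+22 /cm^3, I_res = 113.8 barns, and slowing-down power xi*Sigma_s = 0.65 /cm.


p = exp(-N * I * 1e-24 / (xi*Sigma_s))
p = exp(-8.1410e+22 * 113.8 * 1e-24 / 0.65)
p = 6.4565e-07

6.4565e-07


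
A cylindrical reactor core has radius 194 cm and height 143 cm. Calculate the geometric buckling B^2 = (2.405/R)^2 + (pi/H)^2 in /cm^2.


B^2 = (2.405/R)^2 + (pi/H)^2
B^2 = (2.405/194)^2 + (pi/143)^2
B^2 = 6.3633e-04 /cm^2

6.3633e-04


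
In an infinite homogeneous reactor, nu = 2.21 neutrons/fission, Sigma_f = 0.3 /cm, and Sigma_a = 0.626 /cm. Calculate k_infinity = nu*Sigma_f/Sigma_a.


k_inf = nu * Sigma_f / Sigma_a
k_inf = 2.21 * 0.3 / 0.626
k_inf = 1.0591

1.0591


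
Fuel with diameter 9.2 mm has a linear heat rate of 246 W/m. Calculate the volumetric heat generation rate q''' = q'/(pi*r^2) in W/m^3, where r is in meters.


r = D / 2 / 1000 = 9.2 / 2 / 1000 = 0.0046 m
q''' = q' / (pi * r^2)
q''' = 246 / (pi * 0.0046^2)
q''' = 3.7006e+06 W/m^3

3.7006e+06


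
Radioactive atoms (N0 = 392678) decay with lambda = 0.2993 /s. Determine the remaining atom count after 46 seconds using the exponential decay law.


N = N0 * exp(-lambda * t)
N = 392678 * exp(-0.2993 * 46)
N = 0.41187

0.41187


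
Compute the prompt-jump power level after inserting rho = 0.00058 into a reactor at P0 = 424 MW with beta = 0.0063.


P1/P0 = beta / (beta - rho)
P1/P0 = 0.0063 / (0.0063 - 0.00058) = 1.101399
P1 = 424 * 1.101399 = 466.99 MW

466.99


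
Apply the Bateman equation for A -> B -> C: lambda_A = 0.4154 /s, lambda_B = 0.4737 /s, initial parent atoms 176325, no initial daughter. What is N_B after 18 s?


N_B(t) = lambda_A * N_A0 / (lambda_B - lambda_A) * [exp(-lambda_A*t) - exp(-lambda_B*t)]
exp(-0.4154*18) = 5.658396e-04; exp(-0.4737*18) = 1.981275e-04
N_B = 0.4154 * 176325 / (0.4737 - 0.4154) * (5.658396e-04 - 1.981275e-04)
N_B = 461.98

461.98


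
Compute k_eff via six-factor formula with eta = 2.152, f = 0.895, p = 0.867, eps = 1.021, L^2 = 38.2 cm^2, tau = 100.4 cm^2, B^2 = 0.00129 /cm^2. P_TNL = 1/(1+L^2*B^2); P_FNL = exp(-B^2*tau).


k_inf = eta*f*p*eps = 2.152*0.895*0.867*1.021 = 1.704944
P_TNL = 1/(1 + L^2*B^2) = 1/(1 + 38.2*0.00129) = 0.9530363
P_FNL = exp(-B^2*tau) = exp(-0.00129*100.4) = 0.8785205
k_eff = k_inf * P_TNL * P_FNL = 1.704944 * 0.9530363 * 0.8785205
k_eff = 1.4275

1.4275


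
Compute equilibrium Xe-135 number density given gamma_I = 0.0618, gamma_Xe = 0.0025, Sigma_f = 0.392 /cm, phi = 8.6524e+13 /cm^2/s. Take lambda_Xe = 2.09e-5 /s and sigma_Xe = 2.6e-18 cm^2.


Xe_eq = (gamma_I + gamma_Xe) * Sigma_f * phi / (lambda_Xe + sigma_Xe * phi)
Numerator = (0.0618 + 0.0025) * 0.392 * 8.6524e+13 = 2.180889e+12
Denominator = 2.09e-5 + 2.6e-18 * 8.6524e+13 = 2.458624e-04
Xe_eq = 2.180889e+12 / 2.458624e-04 = 8.8704e+15 /cm^3

8.8704e+15


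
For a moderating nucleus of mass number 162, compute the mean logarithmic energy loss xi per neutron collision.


xi = 1 + (A-1)^2/(2A) * ln((A-1)/(A+1))
xi = 1 + (162-1)^2/(2*162) * ln((162-1)/(162 +1))
xi = 0.012295

0.012295


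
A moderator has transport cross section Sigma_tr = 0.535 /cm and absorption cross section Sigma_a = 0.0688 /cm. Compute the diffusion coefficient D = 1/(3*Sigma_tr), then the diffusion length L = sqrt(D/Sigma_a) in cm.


D = 1 / (3 * Sigma_tr) = 1 / (3 * 0.535) = 0.6230530 cm
L = sqrt(D / Sigma_a)
L = sqrt(0.6230530 / 0.0688)
L = 3.0093 cm

3.0093


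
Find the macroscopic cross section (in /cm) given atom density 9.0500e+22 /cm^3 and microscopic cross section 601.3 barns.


Sigma = N * sigma_barns * 1e-24
Sigma = 9.0500e+22 * 601.3 * 1e-24
Sigma = 54.418 /cm

54.418


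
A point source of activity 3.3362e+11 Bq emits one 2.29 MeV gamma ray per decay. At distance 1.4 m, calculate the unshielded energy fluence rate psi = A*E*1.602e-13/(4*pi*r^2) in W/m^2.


psi = A * E * 1.602e-13 / (4*pi*r^2)
psi = 3.3362e+11 * 2.29 * 1.602e-13 / (4*pi*1.4^2)
psi = 0.0049692 W/m^2

0.0049692


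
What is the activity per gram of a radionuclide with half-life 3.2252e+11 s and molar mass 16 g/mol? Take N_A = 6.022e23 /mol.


lambda = ln(2) / t_half = ln(2) / 3.2252e+11 = 2.149160e-12 /s
SA = lambda * N_A / M
SA = 2.149160e-12 * 6.022e23 / 16
SA = 8.0889e+10 Bq/g

8.0889e+10


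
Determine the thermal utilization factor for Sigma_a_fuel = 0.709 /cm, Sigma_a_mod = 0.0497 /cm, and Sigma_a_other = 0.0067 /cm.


f = Sigma_a_fuel / (Sigma_a_fuel + Sigma_a_mod + Sigma_a_other)
f = 0.709 / (0.709 + 0.0497 + 0.0067)
f = 0.92631

0.92631


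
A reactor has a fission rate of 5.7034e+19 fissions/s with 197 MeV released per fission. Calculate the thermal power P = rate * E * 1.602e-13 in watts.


P = fission_rate * E_MeV * 1.602e-13
P = 5.7034e+19 * 197 * 1.602e-13
P = 1.8000e+09 W

1.8000e+09


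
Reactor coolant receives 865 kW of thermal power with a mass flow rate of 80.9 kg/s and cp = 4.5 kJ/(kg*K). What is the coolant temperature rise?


dT = Q / (m_dot * cp)
dT = 865 / (80.9 * 4.5)
dT = 2.3760 C

2.3760


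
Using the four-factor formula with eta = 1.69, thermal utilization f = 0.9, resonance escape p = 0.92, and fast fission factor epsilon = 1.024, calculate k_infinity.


k_inf = eta * f * p * epsilon
k_inf = 1.69 * 0.9 * 0.92 * 1.024
k_inf = 1.4329

1.4329


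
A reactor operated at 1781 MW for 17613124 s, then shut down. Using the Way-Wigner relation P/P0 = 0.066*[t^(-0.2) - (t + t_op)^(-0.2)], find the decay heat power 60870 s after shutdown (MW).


P/P0 = 0.066 * [t^(-0.2) - (t + t_op)^(-0.2)]
P/P0 = 0.066 * [60870^(-0.2) - (60870 + 17613124)^(-0.2)]
P/P0 = 0.066 * [0.1104382 - 0.03552492] = 0.004944276
P = 1781 * 0.004944276 = 8.8058 MW

8.8058


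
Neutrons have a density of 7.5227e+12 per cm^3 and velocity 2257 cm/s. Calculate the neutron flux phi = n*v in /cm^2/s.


phi = n * v
phi = 7.5227e+12 * 2257
phi = 1.6979e+16 /cm^2/s

1.6979e+16


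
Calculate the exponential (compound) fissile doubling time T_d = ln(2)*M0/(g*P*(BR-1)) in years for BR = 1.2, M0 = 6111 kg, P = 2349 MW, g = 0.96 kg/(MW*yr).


Breeding gain G = BR - 1 = 1.2 - 1 = 0.2
Fissile production rate = g * P * G = 0.96 * 2349 * 0.2 = 451.008 kg/yr
T_d = ln(2) * M0 / (g * P * G)
T_d = ln(2) * 6111 / 451.008 = 9.3919 yr

9.3919


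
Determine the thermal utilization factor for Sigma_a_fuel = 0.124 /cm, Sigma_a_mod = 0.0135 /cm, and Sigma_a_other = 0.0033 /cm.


f = Sigma_a_fuel / (Sigma_a_fuel + Sigma_a_mod + Sigma_a_other)
f = 0.124 / (0.124 + 0.0135 + 0.0033)
f = 0.88068

0.88068


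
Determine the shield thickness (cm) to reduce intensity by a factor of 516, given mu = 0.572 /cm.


x = ln(factor) / mu
x = ln(516) / 0.572
x = 10.920 cm

10.920


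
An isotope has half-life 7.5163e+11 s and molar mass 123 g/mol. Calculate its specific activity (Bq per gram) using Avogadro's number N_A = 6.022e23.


lambda = ln(2) / t_half = ln(2) / 7.5163e+11 = 9.221920e-13 /s
SA = lambda * N_A / M
SA = 9.221920e-13 * 6.022e23 / 123
SA = 4.5150e+09 Bq/g

4.5150e+09


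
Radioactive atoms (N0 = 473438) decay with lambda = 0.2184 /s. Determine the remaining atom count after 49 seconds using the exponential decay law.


N = N0 * exp(-lambda * t)
N = 473438 * exp(-0.2184 * 49)
N = 10.657

10.657


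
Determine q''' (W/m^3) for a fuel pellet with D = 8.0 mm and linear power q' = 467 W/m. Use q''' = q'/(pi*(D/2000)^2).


r = D / 2 / 1000 = 8.0 / 2 / 1000 = 0.004 m
q''' = q' / (pi * r^2)
q''' = 467 / (pi * 0.004^2)
q''' = 9.2907e+06 W/m^3

9.2907e+06


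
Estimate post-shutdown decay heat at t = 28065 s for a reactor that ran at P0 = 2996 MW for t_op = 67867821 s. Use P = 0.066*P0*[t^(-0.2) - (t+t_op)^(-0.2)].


P/P0 = 0.066 * [t^(-0.2) - (t + t_op)^(-0.2)]
P/P0 = 0.066 * [28065^(-0.2) - (28065 + 67867821)^(-0.2)]
P/P0 = 0.066 * [0.1289339 - 0.02714134] = 0.006718309
P = 2996 * 0.006718309 = 20.128 MW

20.128


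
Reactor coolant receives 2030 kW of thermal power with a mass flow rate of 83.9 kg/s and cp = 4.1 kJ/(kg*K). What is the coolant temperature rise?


dT = Q / (m_dot * cp)
dT = 2030 / (83.9 * 4.1)
dT = 5.9013 C

5.9013


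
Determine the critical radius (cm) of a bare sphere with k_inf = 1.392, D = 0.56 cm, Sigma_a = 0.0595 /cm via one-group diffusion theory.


L^2 = D / Sigma_a = 0.56 / 0.0595 = 9.411765 cm^2
B_m^2 = (k_inf - 1) / L^2 = (1.392 - 1) / 9.411765 = 0.04165000 /cm^2
For a bare sphere: B_g = pi/R, so R_c = pi / sqrt(B_m^2)
R_c = pi / sqrt(0.04165000) = 15.394 cm

15.394


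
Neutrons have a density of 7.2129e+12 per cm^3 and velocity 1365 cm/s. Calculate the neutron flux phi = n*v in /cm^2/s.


phi = n * v
phi = 7.2129e+12 * 1365
phi = 9.8456e+15 /cm^2/s

9.8456e+15


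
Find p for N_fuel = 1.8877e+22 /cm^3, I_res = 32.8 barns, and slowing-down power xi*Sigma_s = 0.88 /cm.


p = exp(-N * I * 1e-24 / (xi*Sigma_s))
p = exp(-1.8877e+22 * 32.8 * 1e-24 / 0.88)
p = 0.49480

0.49480


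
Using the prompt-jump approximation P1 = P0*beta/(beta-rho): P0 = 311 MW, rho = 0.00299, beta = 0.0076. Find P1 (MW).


P1/P0 = beta / (beta - rho)
P1/P0 = 0.0076 / (0.0076 - 0.00299) = 1.648590
P1 = 311 * 1.648590 = 512.71 MW

512.71


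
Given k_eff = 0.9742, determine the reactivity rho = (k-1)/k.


rho = (k_eff - 1) / k_eff
rho = (0.9742 - 1) / 0.9742
rho = -0.026483

-0.026483


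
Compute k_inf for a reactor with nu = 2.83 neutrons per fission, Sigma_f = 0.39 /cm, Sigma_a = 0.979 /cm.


k_inf = nu * Sigma_f / Sigma_a
k_inf = 2.83 * 0.39 / 0.979
k_inf = 1.1274

1.1274


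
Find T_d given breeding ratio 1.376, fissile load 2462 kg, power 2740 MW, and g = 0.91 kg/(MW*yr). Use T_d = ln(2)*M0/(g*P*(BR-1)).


Breeding gain G = BR - 1 = 1.376 - 1 = 0.376
Fissile production rate = g * P * G = 0.91 * 2740 * 0.376 = 937.5184 kg/yr
T_d = ln(2) * M0 / (g * P * G)
T_d = ln(2) * 2462 / 937.5184 = 1.8203 yr

1.8203


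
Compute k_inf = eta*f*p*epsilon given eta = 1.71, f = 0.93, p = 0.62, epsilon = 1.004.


k_inf = eta * f * p * epsilon
k_inf = 1.71 * 0.93 * 0.62 * 1.004
k_inf = 0.98993

0.98993


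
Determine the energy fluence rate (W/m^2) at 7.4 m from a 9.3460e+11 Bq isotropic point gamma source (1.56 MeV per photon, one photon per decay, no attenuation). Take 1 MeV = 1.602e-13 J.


psi = A * E * 1.602e-13 / (4*pi*r^2)
psi = 9.3460e+11 * 1.56 * 1.602e-13 / (4*pi*7.4^2)
psi = 3.3942e-04 W/m^2

3.3942e-04


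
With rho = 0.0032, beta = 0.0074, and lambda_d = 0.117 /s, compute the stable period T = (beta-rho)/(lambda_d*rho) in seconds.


T = (beta - rho) / (lambda_d * rho)
T = (0.0074 - 0.0032) / (0.117 * 0.0032)
T = 11.218 s

11.218


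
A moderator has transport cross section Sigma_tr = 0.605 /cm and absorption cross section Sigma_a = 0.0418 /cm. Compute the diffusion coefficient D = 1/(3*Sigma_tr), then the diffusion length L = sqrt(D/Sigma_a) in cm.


D = 1 / (3 * Sigma_tr) = 1 / (3 * 0.605) = 0.5509642 cm
L = sqrt(D / Sigma_a)
L = sqrt(0.5509642 / 0.0418)
L = 3.6306 cm

3.6306


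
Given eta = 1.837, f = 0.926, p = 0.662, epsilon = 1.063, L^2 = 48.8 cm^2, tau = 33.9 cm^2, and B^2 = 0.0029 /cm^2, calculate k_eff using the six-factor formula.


k_inf = eta*f*p*eps = 1.837*0.926*0.662*1.063 = 1.197048
P_TNL = 1/(1 + L^2*B^2) = 1/(1 + 48.8*0.0029) = 0.8760249
P_FNL = exp(-B^2*tau) = exp(-0.0029*33.9) = 0.9063679
k_eff = k_inf * P_TNL * P_FNL = 1.197048 * 0.8760249 * 0.9063679
k_eff = 0.95046

0.95046


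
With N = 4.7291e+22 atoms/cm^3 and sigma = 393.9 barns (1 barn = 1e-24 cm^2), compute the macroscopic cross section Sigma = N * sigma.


Sigma = N * sigma_barns * 1e-24
Sigma = 4.7291e+22 * 393.9 * 1e-24
Sigma = 18.628 /cm

18.628


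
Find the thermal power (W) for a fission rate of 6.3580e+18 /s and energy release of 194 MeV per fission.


P = fission_rate * E_MeV * 1.602e-13
P = 6.3580e+18 * 194 * 1.602e-13
P = 1.9760e+08 W

1.9760e+08


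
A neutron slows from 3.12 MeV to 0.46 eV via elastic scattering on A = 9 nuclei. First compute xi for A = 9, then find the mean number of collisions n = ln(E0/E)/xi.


xi = 1 + (A-1)^2/(2A)*ln((A-1)/(A+1)) = 0.2066007 (for A = 9)
n = ln(E0/E) / xi
n = ln(3.12e6 / 0.46) / 0.2066007
n = ln(6.782609e+06) / 0.2066007 = 76.137

76.137


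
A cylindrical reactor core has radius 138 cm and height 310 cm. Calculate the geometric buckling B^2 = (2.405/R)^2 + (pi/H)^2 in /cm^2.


B^2 = (2.405/R)^2 + (pi/H)^2
B^2 = (2.405/138)^2 + (pi/310)^2
B^2 = 4.0642e-04 /cm^2

4.0642e-04


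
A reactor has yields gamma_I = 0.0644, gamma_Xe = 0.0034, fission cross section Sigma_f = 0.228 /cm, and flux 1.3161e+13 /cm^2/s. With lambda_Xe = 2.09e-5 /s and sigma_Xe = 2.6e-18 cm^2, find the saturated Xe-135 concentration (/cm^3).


Xe_eq = (gamma_I + gamma_Xe) * Sigma_f * phi / (lambda_Xe + sigma_Xe * phi)
Numerator = (0.0644 + 0.0034) * 0.228 * 1.3161e+13 = 2.034480e+11
Denominator = 2.09e-5 + 2.6e-18 * 1.3161e+13 = 5.511860e-05
Xe_eq = 2.034480e+11 / 5.511860e-05 = 3.6911e+15 /cm^3

3.6911e+15


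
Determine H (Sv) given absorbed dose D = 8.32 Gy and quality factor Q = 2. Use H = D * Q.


H = D * Q
H = 8.32 * 2
H = 16.640 Sv

16.640


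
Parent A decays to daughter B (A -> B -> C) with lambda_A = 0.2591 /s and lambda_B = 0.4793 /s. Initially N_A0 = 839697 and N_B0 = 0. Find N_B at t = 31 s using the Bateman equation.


N_B(t) = lambda_A * N_A0 / (lambda_B - lambda_A) * [exp(-lambda_A*t) - exp(-lambda_B*t)]
exp(-0.2591*31) = 3.248653e-04; exp(-0.4793*31) = 3.524701e-07
N_B = 0.2591 * 839697 / (0.4793 - 0.2591) * (3.248653e-04 - 3.524701e-07)
N_B = 320.63

320.63
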